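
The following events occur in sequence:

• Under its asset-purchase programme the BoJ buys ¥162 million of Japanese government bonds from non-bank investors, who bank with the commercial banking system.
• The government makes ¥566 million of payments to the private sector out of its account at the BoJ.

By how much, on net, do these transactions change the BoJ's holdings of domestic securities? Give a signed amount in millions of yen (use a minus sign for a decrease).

+¥162 million

Asset purchase (from non-banks) ¥162 million: securities added to the BoJ's portfolio → +¥162M.
Government spending ¥566 million: the BoJ's securities portfolio is untouched → 0.
Net: 162 + 0 = +¥162 million.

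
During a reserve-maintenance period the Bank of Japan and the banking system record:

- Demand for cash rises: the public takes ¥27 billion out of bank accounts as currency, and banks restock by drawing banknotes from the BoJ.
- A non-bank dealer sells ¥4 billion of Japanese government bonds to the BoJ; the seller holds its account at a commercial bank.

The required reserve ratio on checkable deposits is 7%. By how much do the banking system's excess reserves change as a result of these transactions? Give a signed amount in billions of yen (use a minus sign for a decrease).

Currency withdrawal ¥27 billion: reserves −¥27B, deposits −¥27B.
Asset purchase (from non-banks) ¥4 billion: reserves +¥4B, deposits +¥4B.
Totals: Δreserves = −¥23B, Δdeposits = −¥23B.
Δrequired reserves = 7% × −¥23B = −¥1.61B.
Δexcess reserves = Δreserves − Δrequired = −¥23B − (−¥1.61B) = -¥21.39 billion.

-¥21.39 billion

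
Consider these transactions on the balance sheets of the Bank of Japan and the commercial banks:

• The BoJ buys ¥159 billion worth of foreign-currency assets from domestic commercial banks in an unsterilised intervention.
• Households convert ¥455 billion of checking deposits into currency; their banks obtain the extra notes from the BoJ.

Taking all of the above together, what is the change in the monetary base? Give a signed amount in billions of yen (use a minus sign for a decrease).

FX purchase ¥159 billion: BoJ balance sheet expands → +¥159B.
Currency withdrawal ¥455 billion: just a shift between currency and reserves — both are base money → 0.
Net: 159 + 0 = +¥159 billion.

+¥159 billion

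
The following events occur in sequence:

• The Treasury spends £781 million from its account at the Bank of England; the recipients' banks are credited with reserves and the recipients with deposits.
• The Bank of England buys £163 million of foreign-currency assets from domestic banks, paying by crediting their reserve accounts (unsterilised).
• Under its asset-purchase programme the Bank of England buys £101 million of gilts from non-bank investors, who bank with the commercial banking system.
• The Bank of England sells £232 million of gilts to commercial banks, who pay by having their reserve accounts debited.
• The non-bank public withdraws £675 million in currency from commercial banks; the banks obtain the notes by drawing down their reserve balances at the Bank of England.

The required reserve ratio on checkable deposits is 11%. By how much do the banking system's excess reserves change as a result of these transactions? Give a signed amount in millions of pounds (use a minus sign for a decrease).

+£115.23 million

Government spending £781 million: reserves +£781M, deposits +£781M.
FX purchase £163 million: reserves +£163M, deposits 0.
Asset purchase (from non-banks) £101 million: reserves +£101M, deposits +£101M.
OMO sale (to banks) £232 million: reserves −£232M, deposits 0.
Currency withdrawal £675 million: reserves −£675M, deposits −£675M.
Totals: Δreserves = +£138M, Δdeposits = +£207M.
Δrequired reserves = 11% × +£207M = +£22.77M.
Δexcess reserves = Δreserves − Δrequired = +£138M − (+£22.77M) = +£115.23 million.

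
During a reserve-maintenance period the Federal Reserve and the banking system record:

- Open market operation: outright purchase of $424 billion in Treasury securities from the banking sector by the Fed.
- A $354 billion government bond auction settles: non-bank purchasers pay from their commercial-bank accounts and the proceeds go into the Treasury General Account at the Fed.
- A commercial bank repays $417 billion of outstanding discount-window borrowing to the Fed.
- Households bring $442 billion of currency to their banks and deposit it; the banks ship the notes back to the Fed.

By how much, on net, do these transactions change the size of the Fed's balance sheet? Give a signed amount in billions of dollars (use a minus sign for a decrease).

+$7 billion

Fed balance sheet:
  Assets:      Securities +$424B, Loans to banks −$417B
  Liabilities: Bank reserves +$95B, Currency in circulation −$442B, Government deposits +$354B
Commercial banking system:
  Assets:      Reserves at CB +$95B, Securities −$424B
  Liabilities: Checkable deposits +$88B, Borrowings from CB −$417B
Change in total Fed assets = +$7 billion.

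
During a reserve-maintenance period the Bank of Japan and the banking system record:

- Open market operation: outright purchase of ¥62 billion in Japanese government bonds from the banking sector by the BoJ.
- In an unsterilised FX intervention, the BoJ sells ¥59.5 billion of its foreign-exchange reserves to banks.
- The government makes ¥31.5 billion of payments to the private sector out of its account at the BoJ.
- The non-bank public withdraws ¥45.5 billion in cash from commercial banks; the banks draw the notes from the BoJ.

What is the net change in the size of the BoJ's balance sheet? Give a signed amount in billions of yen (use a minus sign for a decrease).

OMO purchase (from banks) ¥62 billion: a BoJ asset is acquired → +¥62B.
FX sale ¥59.5 billion: a BoJ asset is shed → −¥59.5B.
Government spending ¥31.5 billion: only the composition of liabilities changes → 0.
Currency withdrawal ¥45.5 billion: only the composition of liabilities changes → 0.
Net: 62 − 59.5 + 0 + 0 = +¥2.5 billion.

+¥2.5 billion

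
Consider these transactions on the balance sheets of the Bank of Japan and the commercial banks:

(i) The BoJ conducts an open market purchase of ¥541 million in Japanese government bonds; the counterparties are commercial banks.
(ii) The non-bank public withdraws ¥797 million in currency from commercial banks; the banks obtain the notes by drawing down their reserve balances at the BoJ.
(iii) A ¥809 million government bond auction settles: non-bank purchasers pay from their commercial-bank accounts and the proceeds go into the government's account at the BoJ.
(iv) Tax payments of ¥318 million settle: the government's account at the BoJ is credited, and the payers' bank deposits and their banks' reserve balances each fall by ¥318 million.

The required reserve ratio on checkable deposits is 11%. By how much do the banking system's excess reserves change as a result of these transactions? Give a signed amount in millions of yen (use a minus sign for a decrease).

-¥1171.36 million

OMO purchase (from banks) ¥541 million: reserves +¥541M, deposits 0.
Currency withdrawal ¥797 million: reserves −¥797M, deposits −¥797M.
Government account inflow ¥809 million: reserves −¥809M, deposits −¥809M.
Government account inflow ¥318 million: reserves −¥318M, deposits −¥318M.
Totals: Δreserves = −¥1383M, Δdeposits = −¥1924M.
Δrequired reserves = 11% × −¥1924M = −¥211.64M.
Δexcess reserves = Δreserves − Δrequired = −¥1383M − (−¥211.64M) = -¥1171.36 million.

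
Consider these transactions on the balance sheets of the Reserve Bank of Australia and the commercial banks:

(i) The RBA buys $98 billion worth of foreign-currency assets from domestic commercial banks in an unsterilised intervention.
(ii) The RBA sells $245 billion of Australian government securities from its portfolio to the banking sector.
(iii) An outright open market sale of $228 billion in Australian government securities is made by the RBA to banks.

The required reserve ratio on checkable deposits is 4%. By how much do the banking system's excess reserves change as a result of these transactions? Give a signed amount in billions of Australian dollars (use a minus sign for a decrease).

-$375 billion

FX purchase $98 billion: reserves +$98B, deposits 0.
OMO sale (to banks) $245 billion: reserves −$245B, deposits 0.
OMO sale (to banks) $228 billion: reserves −$228B, deposits 0.
Totals: Δreserves = −$375B, Δdeposits = 0.
Δrequired reserves = 4% × 0 = 0.
Δexcess reserves = Δreserves − Δrequired = −$375B − (0) = -$375 billion.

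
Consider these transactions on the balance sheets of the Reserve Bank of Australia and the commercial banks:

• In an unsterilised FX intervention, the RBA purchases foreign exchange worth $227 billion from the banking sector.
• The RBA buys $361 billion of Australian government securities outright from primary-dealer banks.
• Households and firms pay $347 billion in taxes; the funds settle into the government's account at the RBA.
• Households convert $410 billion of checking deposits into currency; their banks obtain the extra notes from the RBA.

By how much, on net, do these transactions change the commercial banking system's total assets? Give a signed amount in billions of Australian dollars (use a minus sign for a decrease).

-$757 billion

FX purchase $227 billion: just an asset swap on bank balance sheets → 0.
OMO purchase (from banks) $361 billion: just an asset swap on bank balance sheets → 0.
Government account inflow $347 billion: bank balance sheets shrink → −$347B.
Currency withdrawal $410 billion: bank balance sheets shrink → −$410B.
Net: 0 + 0 − 347 − 410 = -$757 billion.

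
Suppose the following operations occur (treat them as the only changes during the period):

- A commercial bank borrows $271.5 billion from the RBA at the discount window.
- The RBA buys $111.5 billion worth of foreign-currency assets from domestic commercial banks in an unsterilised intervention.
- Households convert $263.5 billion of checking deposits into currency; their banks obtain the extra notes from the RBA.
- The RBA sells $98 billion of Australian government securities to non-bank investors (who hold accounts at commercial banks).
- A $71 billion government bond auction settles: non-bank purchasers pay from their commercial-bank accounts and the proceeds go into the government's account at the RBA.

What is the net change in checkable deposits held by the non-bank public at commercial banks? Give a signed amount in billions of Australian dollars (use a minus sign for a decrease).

-$432.5 billion

RBA balance sheet:
  Assets:      Securities −$98B, Loans to banks +$271.5B, Foreign assets +$111.5B
  Liabilities: Bank reserves −$49.5B, Currency in circulation +$263.5B, Government deposits +$71B
Commercial banking system:
  Assets:      Reserves at CB −$49.5B, Foreign assets −$111.5B
  Liabilities: Checkable deposits −$432.5B, Borrowings from CB +$271.5B
So the change in checkable deposits held by the non-bank public at commercial banks is -$432.5 billion.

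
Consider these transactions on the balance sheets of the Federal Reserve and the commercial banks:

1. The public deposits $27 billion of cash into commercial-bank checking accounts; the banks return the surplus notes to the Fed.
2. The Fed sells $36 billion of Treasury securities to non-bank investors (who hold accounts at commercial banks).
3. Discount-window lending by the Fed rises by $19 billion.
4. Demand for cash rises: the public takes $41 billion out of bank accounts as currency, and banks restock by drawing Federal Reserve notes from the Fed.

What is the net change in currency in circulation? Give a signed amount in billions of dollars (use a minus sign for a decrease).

+$14 billion

Fed balance sheet:
  Assets:      Securities −$36B, Loans to banks +$19B
  Liabilities: Bank reserves −$31B, Currency in circulation +$14B
Commercial banking system:
  Assets:      Reserves at CB −$31B
  Liabilities: Checkable deposits −$50B, Borrowings from CB +$19B
So the change in currency in circulation is +$14 billion.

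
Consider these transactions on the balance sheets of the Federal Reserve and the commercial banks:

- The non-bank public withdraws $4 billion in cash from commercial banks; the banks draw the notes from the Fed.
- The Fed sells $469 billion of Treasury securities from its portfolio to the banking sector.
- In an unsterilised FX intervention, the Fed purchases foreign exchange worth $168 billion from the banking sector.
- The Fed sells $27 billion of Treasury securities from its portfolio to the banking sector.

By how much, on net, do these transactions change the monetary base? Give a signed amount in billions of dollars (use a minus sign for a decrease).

Currency withdrawal $4 billion: just a shift between currency and reserves — both are base money → 0.
OMO sale (to banks) $469 billion: Fed balance sheet contracts → −$469B.
FX purchase $168 billion: Fed balance sheet expands → +$168B.
OMO sale (to banks) $27 billion: Fed balance sheet contracts → −$27B.
Net: 0 − 469 + 168 − 27 = -$328 billion.

-$328 billion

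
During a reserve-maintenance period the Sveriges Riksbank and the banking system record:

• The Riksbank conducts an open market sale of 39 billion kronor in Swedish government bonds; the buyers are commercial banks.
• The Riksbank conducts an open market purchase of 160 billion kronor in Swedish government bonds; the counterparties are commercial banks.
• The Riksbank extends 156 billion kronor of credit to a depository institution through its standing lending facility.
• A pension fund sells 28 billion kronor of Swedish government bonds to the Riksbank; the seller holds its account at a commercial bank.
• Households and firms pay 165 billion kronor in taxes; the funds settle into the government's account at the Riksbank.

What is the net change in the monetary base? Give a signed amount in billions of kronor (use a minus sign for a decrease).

+140 billion

Riksbank balance sheet:
  Assets:      Securities +149B, Loans to banks +156B
  Liabilities: Bank reserves +140B, Government deposits +165B
Monetary base = currency + reserves: 0 + (+140B) = +140 billion.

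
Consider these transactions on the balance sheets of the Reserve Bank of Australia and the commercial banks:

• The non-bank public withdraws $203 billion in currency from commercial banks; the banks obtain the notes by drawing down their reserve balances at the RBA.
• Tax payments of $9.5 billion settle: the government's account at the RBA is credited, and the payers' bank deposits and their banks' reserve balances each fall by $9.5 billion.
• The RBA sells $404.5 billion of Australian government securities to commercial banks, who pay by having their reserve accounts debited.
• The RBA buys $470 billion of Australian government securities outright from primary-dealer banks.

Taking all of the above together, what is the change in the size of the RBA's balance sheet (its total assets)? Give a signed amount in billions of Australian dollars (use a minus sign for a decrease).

RBA balance sheet:
  Assets:      Securities +$65.5B
  Liabilities: Bank reserves −$147B, Currency in circulation +$203B, Government deposits +$9.5B
Commercial banking system:
  Assets:      Reserves at CB −$147B, Securities −$65.5B
  Liabilities: Checkable deposits −$212.5B
Change in total RBA assets = +$65.5 billion.

+$65.5 billion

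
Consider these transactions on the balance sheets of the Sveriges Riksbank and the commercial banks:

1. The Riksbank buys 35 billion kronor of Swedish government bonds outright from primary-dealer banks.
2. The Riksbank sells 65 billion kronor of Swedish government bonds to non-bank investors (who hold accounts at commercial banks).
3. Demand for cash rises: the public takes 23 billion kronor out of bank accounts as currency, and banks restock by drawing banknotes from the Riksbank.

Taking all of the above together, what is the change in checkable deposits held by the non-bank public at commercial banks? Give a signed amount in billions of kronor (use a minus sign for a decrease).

OMO purchase (from banks) 35 billion kronor: the counterparty is a bank, so public deposits are unchanged → 0.
Asset sale (to non-banks) 65 billion kronor: non-bank counterparties' bank balances fall → −65B.
Currency withdrawal 23 billion kronor: non-bank counterparties' bank balances fall → −23B.
Net: 0 − 65 − 23 = -88 billion.

-88 billion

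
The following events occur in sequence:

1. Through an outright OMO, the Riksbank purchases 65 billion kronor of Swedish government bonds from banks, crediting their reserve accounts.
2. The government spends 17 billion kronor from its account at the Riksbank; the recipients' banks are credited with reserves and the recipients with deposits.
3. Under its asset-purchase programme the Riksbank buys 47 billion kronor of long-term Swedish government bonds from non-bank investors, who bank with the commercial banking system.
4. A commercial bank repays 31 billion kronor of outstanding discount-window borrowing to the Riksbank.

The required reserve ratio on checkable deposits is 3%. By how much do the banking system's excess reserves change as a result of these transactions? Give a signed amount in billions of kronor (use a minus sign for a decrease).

+96.08 billion

OMO purchase (from banks) 65 billion kronor: reserves +65B, deposits 0.
Government spending 17 billion kronor: reserves +17B, deposits +17B.
Asset purchase (from non-banks) 47 billion kronor: reserves +47B, deposits +47B.
Discount-window repayment 31 billion kronor: reserves −31B, deposits 0.
Totals: Δreserves = +98B, Δdeposits = +64B.
Δrequired reserves = 3% × +64B = +1.92B.
Δexcess reserves = Δreserves − Δrequired = +98B − (+1.92B) = +96.08 billion.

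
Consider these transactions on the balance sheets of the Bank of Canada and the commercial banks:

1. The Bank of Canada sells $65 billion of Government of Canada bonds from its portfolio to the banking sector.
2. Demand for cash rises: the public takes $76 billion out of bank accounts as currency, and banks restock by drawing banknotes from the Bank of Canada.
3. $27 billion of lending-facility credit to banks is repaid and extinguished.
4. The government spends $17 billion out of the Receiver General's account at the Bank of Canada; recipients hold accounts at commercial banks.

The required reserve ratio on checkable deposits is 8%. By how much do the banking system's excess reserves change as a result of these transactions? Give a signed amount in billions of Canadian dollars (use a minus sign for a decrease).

-$146.28 billion

OMO sale (to banks) $65 billion: reserves −$65B, deposits 0.
Currency withdrawal $76 billion: reserves −$76B, deposits −$76B.
Discount-window repayment $27 billion: reserves −$27B, deposits 0.
Government spending $17 billion: reserves +$17B, deposits +$17B.
Totals: Δreserves = −$151B, Δdeposits = −$59B.
Δrequired reserves = 8% × −$59B = −$4.72B.
Δexcess reserves = Δreserves − Δrequired = −$151B − (−$4.72B) = -$146.28 billion.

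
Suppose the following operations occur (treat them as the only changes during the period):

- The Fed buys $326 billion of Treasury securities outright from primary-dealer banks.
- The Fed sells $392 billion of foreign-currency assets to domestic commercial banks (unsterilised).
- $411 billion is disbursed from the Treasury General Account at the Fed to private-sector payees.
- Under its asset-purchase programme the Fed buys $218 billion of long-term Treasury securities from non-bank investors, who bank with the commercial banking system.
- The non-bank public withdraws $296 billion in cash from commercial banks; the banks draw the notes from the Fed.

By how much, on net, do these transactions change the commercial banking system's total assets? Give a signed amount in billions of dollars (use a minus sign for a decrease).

+$333 billion

Fed balance sheet:
  Assets:      Securities +$544B, Foreign assets −$392B
  Liabilities: Bank reserves +$267B, Currency in circulation +$296B, Government deposits −$411B
Commercial banking system:
  Assets:      Reserves at CB +$267B, Securities −$326B, Foreign assets +$392B
  Liabilities: Checkable deposits +$333B
Change in total bank assets = +$333 billion.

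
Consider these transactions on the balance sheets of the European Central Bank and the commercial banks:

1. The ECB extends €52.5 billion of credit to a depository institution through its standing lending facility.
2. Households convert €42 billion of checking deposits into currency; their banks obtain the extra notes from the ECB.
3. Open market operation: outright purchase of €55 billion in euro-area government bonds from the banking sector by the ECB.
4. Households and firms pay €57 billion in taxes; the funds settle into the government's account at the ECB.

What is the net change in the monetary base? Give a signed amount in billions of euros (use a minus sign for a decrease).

ECB balance sheet:
  Assets:      Securities +€55B, Loans to banks +€52.5B
  Liabilities: Bank reserves +€8.5B, Currency in circulation +€42B, Government deposits +€57B
Monetary base = currency + reserves: +€42B + (+€8.5B) = +€50.5 billion.

+€50.5 billion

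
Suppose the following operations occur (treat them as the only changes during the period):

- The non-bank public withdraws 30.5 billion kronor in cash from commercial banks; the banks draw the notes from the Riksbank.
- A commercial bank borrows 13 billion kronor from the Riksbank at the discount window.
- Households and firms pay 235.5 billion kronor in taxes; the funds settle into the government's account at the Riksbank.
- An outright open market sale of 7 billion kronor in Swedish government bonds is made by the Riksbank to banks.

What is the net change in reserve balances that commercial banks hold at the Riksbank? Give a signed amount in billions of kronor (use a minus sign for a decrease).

Currency withdrawal 30.5 billion kronor: banks swap reserves for currency → −30.5B.
Discount-window loan 13 billion kronor: the loan is credited to the bank's reserve account → +13B.
Government account inflow 235.5 billion kronor: funds move from bank reserves into the government account → −235.5B.
OMO sale (to banks) 7 billion kronor: the buying banks pay out of their reserve balances → −7B.
Net: −30.5 + 13 − 235.5 − 7 = -260 billion.

-260 billion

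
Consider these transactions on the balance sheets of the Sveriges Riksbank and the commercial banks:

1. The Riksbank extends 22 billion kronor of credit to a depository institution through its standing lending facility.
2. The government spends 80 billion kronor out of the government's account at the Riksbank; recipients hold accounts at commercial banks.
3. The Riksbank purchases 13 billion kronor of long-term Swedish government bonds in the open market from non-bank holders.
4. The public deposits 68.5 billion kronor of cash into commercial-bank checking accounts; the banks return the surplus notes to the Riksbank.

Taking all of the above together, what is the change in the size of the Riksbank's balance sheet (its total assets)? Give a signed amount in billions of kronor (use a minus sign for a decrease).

Riksbank balance sheet:
  Assets:      Securities +13B, Loans to banks +22B
  Liabilities: Bank reserves +183.5B, Currency in circulation −68.5B, Government deposits −80B
Change in total Riksbank assets = +35 billion.

+35 billion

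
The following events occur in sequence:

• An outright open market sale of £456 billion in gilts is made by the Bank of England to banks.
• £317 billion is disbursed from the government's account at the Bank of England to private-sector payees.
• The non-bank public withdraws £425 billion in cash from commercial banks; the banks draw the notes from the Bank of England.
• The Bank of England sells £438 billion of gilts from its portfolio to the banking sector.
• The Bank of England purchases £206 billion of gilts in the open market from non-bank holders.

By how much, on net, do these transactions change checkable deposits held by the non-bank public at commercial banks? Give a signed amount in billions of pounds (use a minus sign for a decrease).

+£98 billion

OMO sale (to banks) £456 billion: the counterparty is a bank, so public deposits are unchanged → 0.
Government spending £317 billion: non-bank counterparties' bank balances rise → +£317B.
Currency withdrawal £425 billion: non-bank counterparties' bank balances fall → −£425B.
OMO sale (to banks) £438 billion: the counterparty is a bank, so public deposits are unchanged → 0.
Asset purchase (from non-banks) £206 billion: non-bank counterparties' bank balances rise → +£206B.
Net: 0 + 317 − 425 + 0 + 206 = +£98 billion.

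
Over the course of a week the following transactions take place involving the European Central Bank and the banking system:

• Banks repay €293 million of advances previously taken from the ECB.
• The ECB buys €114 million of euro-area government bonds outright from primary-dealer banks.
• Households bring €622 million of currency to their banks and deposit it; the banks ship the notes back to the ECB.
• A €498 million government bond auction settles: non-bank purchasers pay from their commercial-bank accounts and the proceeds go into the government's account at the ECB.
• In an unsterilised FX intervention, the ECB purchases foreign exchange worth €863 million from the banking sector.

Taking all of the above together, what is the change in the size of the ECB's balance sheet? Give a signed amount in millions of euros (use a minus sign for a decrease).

+€684 million

Discount-window repayment €293 million: an ECB asset is shed → −€293M.
OMO purchase (from banks) €114 million: an ECB asset is acquired → +€114M.
Currency deposit €622 million: only the composition of liabilities changes → 0.
Government account inflow €498 million: only the composition of liabilities changes → 0.
FX purchase €863 million: an ECB asset is acquired → +€863M.
Net: −293 + 114 + 0 + 0 + 863 = +€684 million.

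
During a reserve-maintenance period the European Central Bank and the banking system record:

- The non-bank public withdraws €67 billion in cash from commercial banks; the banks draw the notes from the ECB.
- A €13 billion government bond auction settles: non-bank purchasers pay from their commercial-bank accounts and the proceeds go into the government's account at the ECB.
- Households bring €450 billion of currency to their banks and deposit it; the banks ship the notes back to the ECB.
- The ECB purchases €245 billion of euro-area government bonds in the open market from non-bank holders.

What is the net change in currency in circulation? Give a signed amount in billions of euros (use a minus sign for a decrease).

-€383 billion

ECB balance sheet:
  Assets:      Securities +€245B
  Liabilities: Bank reserves +€615B, Currency in circulation −€383B, Government deposits +€13B
So the change in currency in circulation is -€383 billion.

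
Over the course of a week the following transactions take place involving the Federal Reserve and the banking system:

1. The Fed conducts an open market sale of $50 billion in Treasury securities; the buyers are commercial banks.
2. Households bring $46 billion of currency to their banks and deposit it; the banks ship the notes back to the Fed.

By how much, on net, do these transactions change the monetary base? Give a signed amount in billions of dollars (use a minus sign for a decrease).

Fed balance sheet:
  Assets:      Securities −$50B
  Liabilities: Bank reserves −$4B, Currency in circulation −$46B
Monetary base = currency + reserves: −$46B + (−$4B) = -$50 billion.

-$50 billion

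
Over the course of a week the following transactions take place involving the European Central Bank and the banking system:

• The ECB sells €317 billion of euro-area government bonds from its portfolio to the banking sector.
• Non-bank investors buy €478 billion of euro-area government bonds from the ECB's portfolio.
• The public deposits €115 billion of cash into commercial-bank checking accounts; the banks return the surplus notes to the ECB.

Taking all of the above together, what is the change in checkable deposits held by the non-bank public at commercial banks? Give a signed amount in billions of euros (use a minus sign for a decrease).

OMO sale (to banks) €317 billion: the counterparty is a bank, so public deposits are unchanged → 0.
Asset sale (to non-banks) €478 billion: non-bank counterparties' bank balances fall → −€478B.
Currency deposit €115 billion: non-bank counterparties' bank balances rise → +€115B.
Net: 0 − 478 + 115 = -€363 billion.

-€363 billion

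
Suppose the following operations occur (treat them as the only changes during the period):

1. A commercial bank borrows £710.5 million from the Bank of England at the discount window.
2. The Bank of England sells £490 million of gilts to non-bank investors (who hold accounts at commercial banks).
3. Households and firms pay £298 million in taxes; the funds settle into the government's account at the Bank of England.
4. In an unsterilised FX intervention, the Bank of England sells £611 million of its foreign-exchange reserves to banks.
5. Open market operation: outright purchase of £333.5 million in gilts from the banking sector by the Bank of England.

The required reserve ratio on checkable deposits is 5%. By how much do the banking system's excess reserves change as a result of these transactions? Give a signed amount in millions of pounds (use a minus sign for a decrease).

Discount-window loan £710.5 million: reserves +£710.5M, deposits 0.
Asset sale (to non-banks) £490 million: reserves −£490M, deposits −£490M.
Government account inflow £298 million: reserves −£298M, deposits −£298M.
FX sale £611 million: reserves −£611M, deposits 0.
OMO purchase (from banks) £333.5 million: reserves +£333.5M, deposits 0.
Totals: Δreserves = −£355M, Δdeposits = −£788M.
Δrequired reserves = 5% × −£788M = −£39.4M.
Δexcess reserves = Δreserves − Δrequired = −£355M − (−£39.4M) = -£315.6 million.

-£315.6 million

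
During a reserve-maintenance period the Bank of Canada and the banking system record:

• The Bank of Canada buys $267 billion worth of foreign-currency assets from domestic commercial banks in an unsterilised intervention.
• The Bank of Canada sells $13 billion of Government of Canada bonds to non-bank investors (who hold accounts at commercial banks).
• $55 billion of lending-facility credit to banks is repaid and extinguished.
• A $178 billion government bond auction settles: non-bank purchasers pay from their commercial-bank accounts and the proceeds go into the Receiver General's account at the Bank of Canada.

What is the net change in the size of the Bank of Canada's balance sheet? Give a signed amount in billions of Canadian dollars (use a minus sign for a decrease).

Bank of Canada balance sheet:
  Assets:      Securities −$13B, Loans to banks −$55B, Foreign assets +$267B
  Liabilities: Bank reserves +$21B, Government deposits +$178B
Change in total Bank of Canada assets = +$199 billion.

+$199 billion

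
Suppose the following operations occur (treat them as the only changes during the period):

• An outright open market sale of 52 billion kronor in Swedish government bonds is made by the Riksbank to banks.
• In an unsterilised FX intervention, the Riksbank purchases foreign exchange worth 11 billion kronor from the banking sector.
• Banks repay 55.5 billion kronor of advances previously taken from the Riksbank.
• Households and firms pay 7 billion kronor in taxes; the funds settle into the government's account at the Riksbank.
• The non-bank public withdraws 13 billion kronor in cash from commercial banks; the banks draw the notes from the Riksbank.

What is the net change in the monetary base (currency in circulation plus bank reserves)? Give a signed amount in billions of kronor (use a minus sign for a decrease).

-103.5 billion

Riksbank balance sheet:
  Assets:      Securities −52B, Loans to banks −55.5B, Foreign assets +11B
  Liabilities: Bank reserves −116.5B, Currency in circulation +13B, Government deposits +7B
Commercial banking system:
  Assets:      Reserves at CB −116.5B, Securities +52B, Foreign assets −11B
  Liabilities: Checkable deposits −20B, Borrowings from CB −55.5B
Monetary base = currency + reserves: +13B + (−116.5B) = -103.5 billion.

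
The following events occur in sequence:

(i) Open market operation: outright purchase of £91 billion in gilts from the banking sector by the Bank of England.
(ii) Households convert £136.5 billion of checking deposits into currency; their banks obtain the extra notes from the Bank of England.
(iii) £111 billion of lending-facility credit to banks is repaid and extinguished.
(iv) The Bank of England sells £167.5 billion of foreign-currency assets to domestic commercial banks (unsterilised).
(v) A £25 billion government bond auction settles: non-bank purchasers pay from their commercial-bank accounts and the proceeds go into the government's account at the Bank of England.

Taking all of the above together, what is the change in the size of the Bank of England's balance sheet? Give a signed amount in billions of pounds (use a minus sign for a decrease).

OMO purchase (from banks) £91 billion: a Bank of England asset is acquired → +£91B.
Currency withdrawal £136.5 billion: only the composition of liabilities changes → 0.
Discount-window repayment £111 billion: a Bank of England asset is shed → −£111B.
FX sale £167.5 billion: a Bank of England asset is shed → −£167.5B.
Government account inflow £25 billion: only the composition of liabilities changes → 0.
Net: 91 + 0 − 111 − 167.5 + 0 = -£187.5 billion.

-£187.5 billion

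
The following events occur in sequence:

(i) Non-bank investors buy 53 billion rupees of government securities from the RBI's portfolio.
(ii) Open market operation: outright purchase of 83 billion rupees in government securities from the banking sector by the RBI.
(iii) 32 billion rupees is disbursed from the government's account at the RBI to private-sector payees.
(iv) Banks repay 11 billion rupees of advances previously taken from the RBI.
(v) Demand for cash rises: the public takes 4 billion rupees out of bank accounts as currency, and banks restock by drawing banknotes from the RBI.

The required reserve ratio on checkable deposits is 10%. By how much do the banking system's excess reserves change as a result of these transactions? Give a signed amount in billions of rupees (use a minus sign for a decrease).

+49.5 billion

Asset sale (to non-banks) 53 billion rupees: reserves −53B, deposits −53B.
OMO purchase (from banks) 83 billion rupees: reserves +83B, deposits 0.
Government spending 32 billion rupees: reserves +32B, deposits +32B.
Discount-window repayment 11 billion rupees: reserves −11B, deposits 0.
Currency withdrawal 4 billion rupees: reserves −4B, deposits −4B.
Totals: Δreserves = +47B, Δdeposits = −25B.
Δrequired reserves = 10% × −25B = −2.5B.
Δexcess reserves = Δreserves − Δrequired = +47B − (−2.5B) = +49.5 billion.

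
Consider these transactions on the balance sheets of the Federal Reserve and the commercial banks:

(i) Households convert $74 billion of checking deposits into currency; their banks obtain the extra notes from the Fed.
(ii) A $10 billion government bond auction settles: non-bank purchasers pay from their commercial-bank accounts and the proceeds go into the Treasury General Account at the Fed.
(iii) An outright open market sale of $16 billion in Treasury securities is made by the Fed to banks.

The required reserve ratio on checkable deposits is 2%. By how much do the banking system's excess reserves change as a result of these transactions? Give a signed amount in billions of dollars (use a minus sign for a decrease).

-$98.32 billion

Currency withdrawal $74 billion: reserves −$74B, deposits −$74B.
Government account inflow $10 billion: reserves −$10B, deposits −$10B.
OMO sale (to banks) $16 billion: reserves −$16B, deposits 0.
Totals: Δreserves = −$100B, Δdeposits = −$84B.
Δrequired reserves = 2% × −$84B = −$1.68B.
Δexcess reserves = Δreserves − Δrequired = −$100B − (−$1.68B) = -$98.32 billion.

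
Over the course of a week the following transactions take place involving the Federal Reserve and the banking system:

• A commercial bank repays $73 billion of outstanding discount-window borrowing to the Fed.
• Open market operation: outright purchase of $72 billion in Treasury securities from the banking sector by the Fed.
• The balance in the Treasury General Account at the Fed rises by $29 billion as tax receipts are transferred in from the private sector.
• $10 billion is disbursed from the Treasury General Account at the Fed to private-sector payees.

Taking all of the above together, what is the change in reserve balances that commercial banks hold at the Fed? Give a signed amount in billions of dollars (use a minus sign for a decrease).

-$20 billion

Fed balance sheet:
  Assets:      Securities +$72B, Loans to banks −$73B
  Liabilities: Bank reserves −$20B, Government deposits +$19B
Commercial banking system:
  Assets:      Reserves at CB −$20B, Securities −$72B
  Liabilities: Checkable deposits −$19B, Borrowings from CB −$73B
So the change in reserve balances that commercial banks hold at the Fed is -$20 billion.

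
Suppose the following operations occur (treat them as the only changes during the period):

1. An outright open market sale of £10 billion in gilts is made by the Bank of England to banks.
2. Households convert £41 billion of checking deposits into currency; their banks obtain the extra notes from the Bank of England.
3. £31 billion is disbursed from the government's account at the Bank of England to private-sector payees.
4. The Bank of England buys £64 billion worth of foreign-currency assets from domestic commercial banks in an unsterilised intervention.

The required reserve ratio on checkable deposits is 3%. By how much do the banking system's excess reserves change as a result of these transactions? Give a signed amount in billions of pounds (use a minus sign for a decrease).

OMO sale (to banks) £10 billion: reserves −£10B, deposits 0.
Currency withdrawal £41 billion: reserves −£41B, deposits −£41B.
Government spending £31 billion: reserves +£31B, deposits +£31B.
FX purchase £64 billion: reserves +£64B, deposits 0.
Totals: Δreserves = +£44B, Δdeposits = −£10B.
Δrequired reserves = 3% × −£10B = −£0.3B.
Δexcess reserves = Δreserves − Δrequired = +£44B − (−£0.3B) = +£44.3 billion.

+£44.3 billion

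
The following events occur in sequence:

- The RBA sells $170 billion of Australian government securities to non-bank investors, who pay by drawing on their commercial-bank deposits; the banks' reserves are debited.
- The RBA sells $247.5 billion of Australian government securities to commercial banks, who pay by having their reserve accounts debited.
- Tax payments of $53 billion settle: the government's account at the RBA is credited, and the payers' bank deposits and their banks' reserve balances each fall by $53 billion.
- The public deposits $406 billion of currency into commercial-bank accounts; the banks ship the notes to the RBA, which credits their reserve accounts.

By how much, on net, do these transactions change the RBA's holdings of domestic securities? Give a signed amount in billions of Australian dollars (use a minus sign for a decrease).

RBA balance sheet:
  Assets:      Securities −$417.5B
  Liabilities: Bank reserves −$64.5B, Currency in circulation −$406B, Government deposits +$53B
So the change in the RBA's holdings of domestic securities is -$417.5 billion.

-$417.5 billion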